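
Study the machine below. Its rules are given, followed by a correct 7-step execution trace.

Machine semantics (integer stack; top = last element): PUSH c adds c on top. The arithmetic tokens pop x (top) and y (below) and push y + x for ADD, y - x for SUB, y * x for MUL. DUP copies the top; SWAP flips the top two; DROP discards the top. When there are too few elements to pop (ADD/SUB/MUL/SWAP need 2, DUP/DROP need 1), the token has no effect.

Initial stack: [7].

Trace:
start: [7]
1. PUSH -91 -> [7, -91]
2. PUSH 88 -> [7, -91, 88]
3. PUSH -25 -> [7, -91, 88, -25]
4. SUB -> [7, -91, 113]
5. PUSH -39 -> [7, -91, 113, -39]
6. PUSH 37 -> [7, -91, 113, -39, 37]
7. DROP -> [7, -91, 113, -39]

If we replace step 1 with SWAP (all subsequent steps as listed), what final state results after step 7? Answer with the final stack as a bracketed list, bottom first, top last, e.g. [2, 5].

(re-executing from step 1 with the substitution; state before step 1: [7])
1. SWAP -> [7]
2. PUSH 88 -> [7, 88]
3. PUSH -25 -> [7, 88, -25]
4. SUB -> [7, 113]
5. PUSH -39 -> [7, 113, -39]
6. PUSH 37 -> [7, 113, -39, 37]
7. DROP -> [7, 113, -39]

[7, 113, -39]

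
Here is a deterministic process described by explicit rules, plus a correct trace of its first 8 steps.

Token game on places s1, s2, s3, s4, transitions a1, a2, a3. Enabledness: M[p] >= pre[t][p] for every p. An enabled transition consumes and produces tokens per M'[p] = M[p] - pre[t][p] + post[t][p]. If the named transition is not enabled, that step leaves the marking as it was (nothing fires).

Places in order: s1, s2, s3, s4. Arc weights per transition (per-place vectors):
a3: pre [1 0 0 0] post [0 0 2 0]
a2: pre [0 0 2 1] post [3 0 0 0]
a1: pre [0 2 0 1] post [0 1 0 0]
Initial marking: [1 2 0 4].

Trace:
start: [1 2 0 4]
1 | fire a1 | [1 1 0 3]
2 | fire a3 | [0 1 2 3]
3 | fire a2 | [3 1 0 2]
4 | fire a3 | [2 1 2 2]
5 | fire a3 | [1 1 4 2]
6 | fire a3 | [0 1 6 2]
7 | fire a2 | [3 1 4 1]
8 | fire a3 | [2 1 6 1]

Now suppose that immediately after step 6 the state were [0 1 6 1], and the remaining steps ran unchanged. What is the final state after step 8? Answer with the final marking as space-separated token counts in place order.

2 1 6 0

state after step 6 := [0 1 6 1]
7 | fire a2 | [3 1 4 0]
8 | fire a3 | [2 1 6 0]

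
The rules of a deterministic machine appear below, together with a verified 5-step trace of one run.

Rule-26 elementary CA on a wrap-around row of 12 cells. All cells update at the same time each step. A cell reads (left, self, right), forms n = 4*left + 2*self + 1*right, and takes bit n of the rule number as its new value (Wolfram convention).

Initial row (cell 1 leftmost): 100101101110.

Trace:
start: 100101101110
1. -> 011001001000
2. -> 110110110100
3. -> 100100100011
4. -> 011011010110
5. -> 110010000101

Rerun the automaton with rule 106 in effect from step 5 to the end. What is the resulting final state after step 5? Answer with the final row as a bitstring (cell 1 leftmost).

111111101110

(re-executing step 5 under rule 106; state before step 5: 011011010110)
5. -> 111111101110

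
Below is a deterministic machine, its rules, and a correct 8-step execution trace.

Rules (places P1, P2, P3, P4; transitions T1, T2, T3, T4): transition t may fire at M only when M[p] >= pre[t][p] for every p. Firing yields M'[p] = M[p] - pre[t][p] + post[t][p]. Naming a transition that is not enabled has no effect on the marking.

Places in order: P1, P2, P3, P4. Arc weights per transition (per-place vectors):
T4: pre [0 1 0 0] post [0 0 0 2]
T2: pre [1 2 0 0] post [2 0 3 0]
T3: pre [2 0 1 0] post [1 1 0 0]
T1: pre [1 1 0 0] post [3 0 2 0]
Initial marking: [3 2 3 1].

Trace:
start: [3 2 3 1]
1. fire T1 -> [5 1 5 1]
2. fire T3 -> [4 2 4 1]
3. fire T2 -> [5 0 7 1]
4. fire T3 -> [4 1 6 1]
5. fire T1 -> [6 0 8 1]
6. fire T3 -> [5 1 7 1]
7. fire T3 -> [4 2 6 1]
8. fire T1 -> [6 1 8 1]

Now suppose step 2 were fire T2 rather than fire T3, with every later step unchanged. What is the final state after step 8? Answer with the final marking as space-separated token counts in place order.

(re-executing from step 2 with the substitution; state before step 2: [5 1 5 1])
2. fire T2 -> [5 1 5 1]
3. fire T2 -> [5 1 5 1]
4. fire T3 -> [4 2 4 1]
5. fire T1 -> [6 1 6 1]
6. fire T3 -> [5 2 5 1]
7. fire T3 -> [4 3 4 1]
8. fire T1 -> [6 2 6 1]

6 2 6 1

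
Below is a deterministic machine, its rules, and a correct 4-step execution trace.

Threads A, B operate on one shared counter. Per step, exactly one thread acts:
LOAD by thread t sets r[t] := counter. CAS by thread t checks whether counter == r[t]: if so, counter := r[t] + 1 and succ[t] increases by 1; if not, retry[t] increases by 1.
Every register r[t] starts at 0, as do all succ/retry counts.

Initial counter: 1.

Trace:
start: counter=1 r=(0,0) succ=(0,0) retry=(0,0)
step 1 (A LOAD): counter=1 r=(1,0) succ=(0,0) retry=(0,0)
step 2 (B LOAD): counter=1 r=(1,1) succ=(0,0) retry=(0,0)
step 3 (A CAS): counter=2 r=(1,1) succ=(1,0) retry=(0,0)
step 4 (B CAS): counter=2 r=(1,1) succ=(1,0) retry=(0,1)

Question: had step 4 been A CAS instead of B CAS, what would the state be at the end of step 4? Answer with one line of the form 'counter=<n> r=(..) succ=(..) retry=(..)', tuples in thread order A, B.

(re-executing from step 4 with the substitution; state before step 4: counter=2 r=(1,1) succ=(1,0) retry=(0,0))
step 4 (A CAS): counter=2 r=(1,1) succ=(1,0) retry=(1,0)

counter=2 r=(1,1) succ=(1,0) retry=(1,0)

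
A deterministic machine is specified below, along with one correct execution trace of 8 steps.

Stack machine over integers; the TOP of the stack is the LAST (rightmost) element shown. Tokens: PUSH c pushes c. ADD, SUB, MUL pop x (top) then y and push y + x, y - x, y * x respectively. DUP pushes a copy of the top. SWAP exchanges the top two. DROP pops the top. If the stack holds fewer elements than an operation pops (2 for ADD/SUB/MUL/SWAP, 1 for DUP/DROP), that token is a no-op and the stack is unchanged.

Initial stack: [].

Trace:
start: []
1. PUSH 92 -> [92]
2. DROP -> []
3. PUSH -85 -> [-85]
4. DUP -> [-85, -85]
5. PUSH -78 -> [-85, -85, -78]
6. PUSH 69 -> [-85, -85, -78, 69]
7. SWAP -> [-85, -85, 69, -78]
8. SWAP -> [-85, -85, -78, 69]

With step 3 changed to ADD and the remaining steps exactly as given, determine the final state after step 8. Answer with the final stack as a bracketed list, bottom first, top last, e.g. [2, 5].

[-78, 69]

(re-executing from step 3 with the substitution; state before step 3: [])
3. ADD -> []
4. DUP -> []
5. PUSH -78 -> [-78]
6. PUSH 69 -> [-78, 69]
7. SWAP -> [69, -78]
8. SWAP -> [-78, 69]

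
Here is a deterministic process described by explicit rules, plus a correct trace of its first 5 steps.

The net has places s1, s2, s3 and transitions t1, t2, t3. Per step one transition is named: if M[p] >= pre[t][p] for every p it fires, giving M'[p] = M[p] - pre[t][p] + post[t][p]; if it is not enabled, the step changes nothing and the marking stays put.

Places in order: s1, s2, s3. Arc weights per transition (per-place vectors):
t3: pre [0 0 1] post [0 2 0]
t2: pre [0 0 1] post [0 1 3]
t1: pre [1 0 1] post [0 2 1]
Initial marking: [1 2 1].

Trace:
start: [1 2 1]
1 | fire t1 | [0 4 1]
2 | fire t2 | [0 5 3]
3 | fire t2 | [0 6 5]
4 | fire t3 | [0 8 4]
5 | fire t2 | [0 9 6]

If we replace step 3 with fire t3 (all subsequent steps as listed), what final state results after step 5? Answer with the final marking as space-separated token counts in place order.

(re-executing from step 3 with the substitution; state before step 3: [0 5 3])
3 | fire t3 | [0 7 2]
4 | fire t3 | [0 9 1]
5 | fire t2 | [0 10 3]

0 10 3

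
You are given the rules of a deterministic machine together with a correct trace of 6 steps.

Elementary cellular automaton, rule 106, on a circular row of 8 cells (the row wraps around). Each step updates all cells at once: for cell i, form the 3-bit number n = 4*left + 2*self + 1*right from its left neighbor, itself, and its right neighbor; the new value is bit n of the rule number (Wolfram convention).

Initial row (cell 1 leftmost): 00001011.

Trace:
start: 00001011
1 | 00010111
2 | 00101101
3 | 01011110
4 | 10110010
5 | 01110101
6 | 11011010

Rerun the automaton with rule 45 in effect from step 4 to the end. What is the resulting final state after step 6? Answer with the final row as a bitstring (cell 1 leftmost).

(re-executing steps 4..6 under rule 45; state before step 4: 01011110)
4 | 01110000
5 | 01000111
6 | 11010100

11010100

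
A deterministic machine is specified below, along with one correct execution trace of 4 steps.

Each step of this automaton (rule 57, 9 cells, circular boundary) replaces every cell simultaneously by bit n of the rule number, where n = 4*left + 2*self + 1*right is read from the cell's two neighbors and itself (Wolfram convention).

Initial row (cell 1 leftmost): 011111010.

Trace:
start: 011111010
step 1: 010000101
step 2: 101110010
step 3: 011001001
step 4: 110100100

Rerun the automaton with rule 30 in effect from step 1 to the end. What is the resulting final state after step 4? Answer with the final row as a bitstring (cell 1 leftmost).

(re-executing steps 1..4 under rule 30; state before step 1: 011111010)
step 1: 110000011
step 2: 001000110
step 3: 011101101
step 4: 010001001

010001001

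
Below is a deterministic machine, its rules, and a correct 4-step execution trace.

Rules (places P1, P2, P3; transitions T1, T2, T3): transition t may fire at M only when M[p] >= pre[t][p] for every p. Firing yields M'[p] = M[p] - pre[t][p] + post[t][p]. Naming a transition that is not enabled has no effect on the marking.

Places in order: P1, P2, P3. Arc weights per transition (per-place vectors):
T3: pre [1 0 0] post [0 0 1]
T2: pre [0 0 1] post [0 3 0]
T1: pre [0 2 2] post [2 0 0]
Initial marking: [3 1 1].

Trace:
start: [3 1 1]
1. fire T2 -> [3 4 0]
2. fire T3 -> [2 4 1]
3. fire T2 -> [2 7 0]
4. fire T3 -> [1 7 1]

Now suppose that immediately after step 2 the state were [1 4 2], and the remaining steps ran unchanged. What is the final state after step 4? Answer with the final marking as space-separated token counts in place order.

state after step 2 := [1 4 2]
3. fire T2 -> [1 7 1]
4. fire T3 -> [0 7 2]

0 7 2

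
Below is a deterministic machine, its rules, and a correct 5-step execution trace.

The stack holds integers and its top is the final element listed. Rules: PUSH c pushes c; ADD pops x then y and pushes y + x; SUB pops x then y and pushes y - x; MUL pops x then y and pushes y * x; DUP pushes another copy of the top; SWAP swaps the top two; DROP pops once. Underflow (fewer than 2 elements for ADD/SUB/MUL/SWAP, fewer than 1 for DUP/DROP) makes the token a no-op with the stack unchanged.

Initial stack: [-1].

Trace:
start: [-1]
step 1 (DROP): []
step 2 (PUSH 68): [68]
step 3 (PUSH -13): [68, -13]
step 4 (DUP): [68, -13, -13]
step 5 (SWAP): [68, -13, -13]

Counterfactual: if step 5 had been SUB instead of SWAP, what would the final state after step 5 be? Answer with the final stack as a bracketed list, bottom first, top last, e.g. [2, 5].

[68, 0]

(re-executing from step 5 with the substitution; state before step 5: [68, -13, -13])
step 5 (SUB): [68, 0]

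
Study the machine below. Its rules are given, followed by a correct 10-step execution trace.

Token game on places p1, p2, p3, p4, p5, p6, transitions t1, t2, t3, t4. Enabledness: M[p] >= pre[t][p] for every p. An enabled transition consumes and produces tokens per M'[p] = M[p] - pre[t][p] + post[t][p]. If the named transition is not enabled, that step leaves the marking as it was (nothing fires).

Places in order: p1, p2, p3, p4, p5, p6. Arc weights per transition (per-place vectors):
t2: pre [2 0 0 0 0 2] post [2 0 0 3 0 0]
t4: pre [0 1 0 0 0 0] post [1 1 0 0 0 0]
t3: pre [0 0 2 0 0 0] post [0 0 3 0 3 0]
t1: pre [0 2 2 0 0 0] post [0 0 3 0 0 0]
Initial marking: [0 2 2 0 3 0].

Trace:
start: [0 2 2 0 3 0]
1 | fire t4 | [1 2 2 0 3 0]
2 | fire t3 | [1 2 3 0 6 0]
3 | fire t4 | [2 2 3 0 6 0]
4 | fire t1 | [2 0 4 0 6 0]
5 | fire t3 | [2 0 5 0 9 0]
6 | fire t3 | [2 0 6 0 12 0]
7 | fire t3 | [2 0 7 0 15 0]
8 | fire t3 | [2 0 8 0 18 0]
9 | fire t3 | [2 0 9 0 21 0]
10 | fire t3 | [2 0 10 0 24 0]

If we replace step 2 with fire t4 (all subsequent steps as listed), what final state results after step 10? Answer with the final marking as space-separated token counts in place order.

(re-executing from step 2 with the substitution; state before step 2: [1 2 2 0 3 0])
2 | fire t4 | [2 2 2 0 3 0]
3 | fire t4 | [3 2 2 0 3 0]
4 | fire t1 | [3 0 3 0 3 0]
5 | fire t3 | [3 0 4 0 6 0]
6 | fire t3 | [3 0 5 0 9 0]
7 | fire t3 | [3 0 6 0 12 0]
8 | fire t3 | [3 0 7 0 15 0]
9 | fire t3 | [3 0 8 0 18 0]
10 | fire t3 | [3 0 9 0 21 0]

3 0 9 0 21 0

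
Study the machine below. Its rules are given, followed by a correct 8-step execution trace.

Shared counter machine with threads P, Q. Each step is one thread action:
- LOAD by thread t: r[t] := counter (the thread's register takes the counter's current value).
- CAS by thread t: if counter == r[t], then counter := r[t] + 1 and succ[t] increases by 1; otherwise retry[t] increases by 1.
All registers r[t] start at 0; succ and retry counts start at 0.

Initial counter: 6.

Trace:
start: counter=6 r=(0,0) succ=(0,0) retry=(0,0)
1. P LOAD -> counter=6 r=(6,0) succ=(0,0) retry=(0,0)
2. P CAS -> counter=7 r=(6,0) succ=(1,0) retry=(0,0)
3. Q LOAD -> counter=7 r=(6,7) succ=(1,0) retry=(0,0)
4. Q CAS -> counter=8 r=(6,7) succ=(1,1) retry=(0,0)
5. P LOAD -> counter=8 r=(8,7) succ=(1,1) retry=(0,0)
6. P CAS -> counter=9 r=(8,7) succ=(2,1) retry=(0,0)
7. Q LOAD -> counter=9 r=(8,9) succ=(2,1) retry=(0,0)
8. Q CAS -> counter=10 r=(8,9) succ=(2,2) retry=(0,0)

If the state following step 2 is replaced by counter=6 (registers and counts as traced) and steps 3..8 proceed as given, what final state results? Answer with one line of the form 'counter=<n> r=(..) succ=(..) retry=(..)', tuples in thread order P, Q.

state after step 2 := counter=6 r=(6,0) succ=(1,0) retry=(0,0)
3. Q LOAD -> counter=6 r=(6,6) succ=(1,0) retry=(0,0)
4. Q CAS -> counter=7 r=(6,6) succ=(1,1) retry=(0,0)
5. P LOAD -> counter=7 r=(7,6) succ=(1,1) retry=(0,0)
6. P CAS -> counter=8 r=(7,6) succ=(2,1) retry=(0,0)
7. Q LOAD -> counter=8 r=(7,8) succ=(2,1) retry=(0,0)
8. Q CAS -> counter=9 r=(7,8) succ=(2,2) retry=(0,0)

counter=9 r=(7,8) succ=(2,2) retry=(0,0)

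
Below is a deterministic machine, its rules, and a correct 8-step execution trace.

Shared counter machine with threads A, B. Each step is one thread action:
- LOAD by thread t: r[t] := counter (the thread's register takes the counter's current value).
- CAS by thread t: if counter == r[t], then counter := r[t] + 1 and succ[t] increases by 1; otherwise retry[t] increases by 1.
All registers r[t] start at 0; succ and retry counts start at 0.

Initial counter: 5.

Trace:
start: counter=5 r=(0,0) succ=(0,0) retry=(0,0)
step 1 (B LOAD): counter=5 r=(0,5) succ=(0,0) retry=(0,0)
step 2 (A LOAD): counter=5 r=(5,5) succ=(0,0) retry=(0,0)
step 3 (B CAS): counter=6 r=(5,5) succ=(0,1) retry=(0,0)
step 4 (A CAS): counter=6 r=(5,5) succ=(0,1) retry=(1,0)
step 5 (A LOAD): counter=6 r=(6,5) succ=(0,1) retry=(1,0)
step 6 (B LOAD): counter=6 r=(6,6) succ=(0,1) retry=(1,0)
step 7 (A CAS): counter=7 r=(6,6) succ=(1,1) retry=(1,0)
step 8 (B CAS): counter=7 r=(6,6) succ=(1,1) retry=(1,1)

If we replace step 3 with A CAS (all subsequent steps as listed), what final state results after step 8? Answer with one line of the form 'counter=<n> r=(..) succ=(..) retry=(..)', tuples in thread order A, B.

counter=7 r=(6,6) succ=(2,0) retry=(1,1)

(re-executing from step 3 with the substitution; state before step 3: counter=5 r=(5,5) succ=(0,0) retry=(0,0))
step 3 (A CAS): counter=6 r=(5,5) succ=(1,0) retry=(0,0)
step 4 (A CAS): counter=6 r=(5,5) succ=(1,0) retry=(1,0)
step 5 (A LOAD): counter=6 r=(6,5) succ=(1,0) retry=(1,0)
step 6 (B LOAD): counter=6 r=(6,6) succ=(1,0) retry=(1,0)
step 7 (A CAS): counter=7 r=(6,6) succ=(2,0) retry=(1,0)
step 8 (B CAS): counter=7 r=(6,6) succ=(2,0) retry=(1,1)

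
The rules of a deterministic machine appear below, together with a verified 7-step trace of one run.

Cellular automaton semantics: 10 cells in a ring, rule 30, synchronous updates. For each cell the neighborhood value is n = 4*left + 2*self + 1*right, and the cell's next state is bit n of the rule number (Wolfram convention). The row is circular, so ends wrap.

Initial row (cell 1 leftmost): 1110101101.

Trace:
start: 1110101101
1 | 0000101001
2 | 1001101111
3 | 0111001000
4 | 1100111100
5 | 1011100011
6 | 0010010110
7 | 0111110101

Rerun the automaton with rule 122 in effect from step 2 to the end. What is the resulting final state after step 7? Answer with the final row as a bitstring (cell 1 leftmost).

(re-executing steps 2..7 under rule 122; state before step 2: 0000101001)
2 | 1001010110
3 | 0110101111
4 | 1111011001
5 | 0001111111
6 | 1011000001
7 | 1111100011

1111100011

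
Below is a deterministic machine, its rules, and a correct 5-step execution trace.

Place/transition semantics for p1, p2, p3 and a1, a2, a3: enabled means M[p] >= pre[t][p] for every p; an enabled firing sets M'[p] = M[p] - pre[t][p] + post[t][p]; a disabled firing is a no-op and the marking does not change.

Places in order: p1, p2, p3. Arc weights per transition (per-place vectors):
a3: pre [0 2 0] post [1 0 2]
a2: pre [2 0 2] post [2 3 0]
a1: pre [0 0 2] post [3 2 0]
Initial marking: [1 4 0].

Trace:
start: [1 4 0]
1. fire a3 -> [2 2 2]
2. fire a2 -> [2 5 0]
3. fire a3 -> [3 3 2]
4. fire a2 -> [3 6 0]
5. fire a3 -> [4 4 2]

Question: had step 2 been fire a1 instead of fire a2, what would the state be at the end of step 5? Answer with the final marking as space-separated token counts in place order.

7 3 2

(re-executing from step 2 with the substitution; state before step 2: [2 2 2])
2. fire a1 -> [5 4 0]
3. fire a3 -> [6 2 2]
4. fire a2 -> [6 5 0]
5. fire a3 -> [7 3 2]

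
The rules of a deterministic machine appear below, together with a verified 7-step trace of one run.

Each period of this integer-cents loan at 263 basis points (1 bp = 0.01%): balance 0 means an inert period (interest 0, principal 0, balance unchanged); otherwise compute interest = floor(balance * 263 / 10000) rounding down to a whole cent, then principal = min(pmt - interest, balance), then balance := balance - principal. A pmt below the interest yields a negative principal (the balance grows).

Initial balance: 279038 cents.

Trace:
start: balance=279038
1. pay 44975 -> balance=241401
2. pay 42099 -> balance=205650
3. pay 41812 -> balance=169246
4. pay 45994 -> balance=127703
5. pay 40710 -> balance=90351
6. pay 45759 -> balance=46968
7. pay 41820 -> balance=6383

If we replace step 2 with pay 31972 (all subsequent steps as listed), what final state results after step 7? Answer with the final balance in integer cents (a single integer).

(re-executing from step 2 with the substitution; state before step 2: balance=241401)
2. pay 31972 -> balance=215777
3. pay 41812 -> balance=179639
4. pay 45994 -> balance=138369
5. pay 40710 -> balance=101298
6. pay 45759 -> balance=58203
7. pay 41820 -> balance=17913

17913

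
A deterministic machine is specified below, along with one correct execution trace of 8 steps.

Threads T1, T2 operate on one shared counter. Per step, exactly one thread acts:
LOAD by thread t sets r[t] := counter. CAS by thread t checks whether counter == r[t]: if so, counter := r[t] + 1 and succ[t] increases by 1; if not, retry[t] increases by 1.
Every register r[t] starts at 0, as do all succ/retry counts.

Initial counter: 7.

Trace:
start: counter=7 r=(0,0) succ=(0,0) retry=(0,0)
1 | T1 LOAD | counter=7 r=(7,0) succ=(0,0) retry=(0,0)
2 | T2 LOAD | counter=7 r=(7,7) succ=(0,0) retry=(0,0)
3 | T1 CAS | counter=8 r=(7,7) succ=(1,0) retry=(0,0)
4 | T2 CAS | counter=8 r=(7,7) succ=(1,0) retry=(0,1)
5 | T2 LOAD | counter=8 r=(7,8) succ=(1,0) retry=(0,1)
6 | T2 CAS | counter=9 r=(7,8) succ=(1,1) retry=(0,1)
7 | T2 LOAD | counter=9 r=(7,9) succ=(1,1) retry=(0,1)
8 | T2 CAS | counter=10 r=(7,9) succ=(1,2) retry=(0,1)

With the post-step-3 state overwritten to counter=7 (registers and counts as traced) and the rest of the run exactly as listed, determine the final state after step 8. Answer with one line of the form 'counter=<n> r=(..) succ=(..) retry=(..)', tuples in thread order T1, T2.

counter=10 r=(7,9) succ=(1,3) retry=(0,0)

state after step 3 := counter=7 r=(7,7) succ=(1,0) retry=(0,0)
4 | T2 CAS | counter=8 r=(7,7) succ=(1,1) retry=(0,0)
5 | T2 LOAD | counter=8 r=(7,8) succ=(1,1) retry=(0,0)
6 | T2 CAS | counter=9 r=(7,8) succ=(1,2) retry=(0,0)
7 | T2 LOAD | counter=9 r=(7,9) succ=(1,2) retry=(0,0)
8 | T2 CAS | counter=10 r=(7,9) succ=(1,3) retry=(0,0)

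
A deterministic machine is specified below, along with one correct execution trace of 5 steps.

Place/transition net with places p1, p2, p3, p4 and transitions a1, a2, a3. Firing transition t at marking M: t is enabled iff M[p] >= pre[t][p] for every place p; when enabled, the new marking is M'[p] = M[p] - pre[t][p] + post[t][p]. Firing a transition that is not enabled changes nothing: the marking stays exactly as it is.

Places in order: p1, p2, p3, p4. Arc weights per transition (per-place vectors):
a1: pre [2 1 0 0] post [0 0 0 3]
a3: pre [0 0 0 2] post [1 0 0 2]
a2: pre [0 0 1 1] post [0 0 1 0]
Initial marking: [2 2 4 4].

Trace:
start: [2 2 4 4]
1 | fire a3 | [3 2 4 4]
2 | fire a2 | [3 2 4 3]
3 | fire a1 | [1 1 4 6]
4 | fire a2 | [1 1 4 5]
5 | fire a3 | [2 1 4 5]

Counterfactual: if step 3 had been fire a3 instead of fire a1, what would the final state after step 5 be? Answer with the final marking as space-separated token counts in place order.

(re-executing from step 3 with the substitution; state before step 3: [3 2 4 3])
3 | fire a3 | [4 2 4 3]
4 | fire a2 | [4 2 4 2]
5 | fire a3 | [5 2 4 2]

5 2 4 2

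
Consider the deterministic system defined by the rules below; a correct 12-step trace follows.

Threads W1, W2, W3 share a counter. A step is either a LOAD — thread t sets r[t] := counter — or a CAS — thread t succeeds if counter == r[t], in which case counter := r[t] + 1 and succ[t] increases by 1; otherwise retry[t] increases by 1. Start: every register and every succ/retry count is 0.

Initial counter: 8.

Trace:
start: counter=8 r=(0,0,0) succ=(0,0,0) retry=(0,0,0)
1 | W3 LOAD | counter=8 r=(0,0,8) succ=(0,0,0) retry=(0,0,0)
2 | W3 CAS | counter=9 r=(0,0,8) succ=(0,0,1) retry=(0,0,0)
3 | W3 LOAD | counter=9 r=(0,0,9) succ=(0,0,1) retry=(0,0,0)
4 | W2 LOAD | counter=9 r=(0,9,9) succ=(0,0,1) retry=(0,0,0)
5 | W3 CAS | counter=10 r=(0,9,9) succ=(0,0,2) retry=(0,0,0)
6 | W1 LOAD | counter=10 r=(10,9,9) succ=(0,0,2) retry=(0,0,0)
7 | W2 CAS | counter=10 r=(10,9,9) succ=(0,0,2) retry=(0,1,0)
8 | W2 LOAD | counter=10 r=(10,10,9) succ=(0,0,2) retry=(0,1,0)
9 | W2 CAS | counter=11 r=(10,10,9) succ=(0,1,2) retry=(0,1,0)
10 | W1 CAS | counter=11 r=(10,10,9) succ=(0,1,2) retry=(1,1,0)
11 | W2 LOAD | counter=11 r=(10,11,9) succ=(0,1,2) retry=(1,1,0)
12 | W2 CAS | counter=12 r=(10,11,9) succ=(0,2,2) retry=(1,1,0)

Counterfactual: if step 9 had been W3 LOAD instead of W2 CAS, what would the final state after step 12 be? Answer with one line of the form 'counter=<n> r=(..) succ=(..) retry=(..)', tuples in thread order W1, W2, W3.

(re-executing from step 9 with the substitution; state before step 9: counter=10 r=(10,10,9) succ=(0,0,2) retry=(0,1,0))
9 | W3 LOAD | counter=10 r=(10,10,10) succ=(0,0,2) retry=(0,1,0)
10 | W1 CAS | counter=11 r=(10,10,10) succ=(1,0,2) retry=(0,1,0)
11 | W2 LOAD | counter=11 r=(10,11,10) succ=(1,0,2) retry=(0,1,0)
12 | W2 CAS | counter=12 r=(10,11,10) succ=(1,1,2) retry=(0,1,0)

counter=12 r=(10,11,10) succ=(1,1,2) retry=(0,1,0)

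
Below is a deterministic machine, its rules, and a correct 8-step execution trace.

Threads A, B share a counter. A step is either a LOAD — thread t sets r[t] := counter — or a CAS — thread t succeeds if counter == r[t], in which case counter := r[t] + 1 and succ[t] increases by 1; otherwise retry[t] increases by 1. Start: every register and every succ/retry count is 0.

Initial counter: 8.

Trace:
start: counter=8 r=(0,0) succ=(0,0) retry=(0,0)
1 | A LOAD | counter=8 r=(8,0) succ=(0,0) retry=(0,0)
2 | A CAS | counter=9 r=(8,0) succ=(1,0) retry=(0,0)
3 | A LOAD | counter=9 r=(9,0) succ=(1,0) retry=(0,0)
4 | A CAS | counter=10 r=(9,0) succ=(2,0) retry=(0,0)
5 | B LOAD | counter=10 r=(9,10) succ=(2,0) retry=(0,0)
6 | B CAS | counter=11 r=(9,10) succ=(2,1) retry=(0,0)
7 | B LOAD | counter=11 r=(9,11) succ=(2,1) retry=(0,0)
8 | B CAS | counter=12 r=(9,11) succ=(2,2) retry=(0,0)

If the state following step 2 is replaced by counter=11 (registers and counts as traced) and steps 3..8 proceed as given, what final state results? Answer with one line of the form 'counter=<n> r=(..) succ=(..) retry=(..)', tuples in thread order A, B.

state after step 2 := counter=11 r=(8,0) succ=(1,0) retry=(0,0)
3 | A LOAD | counter=11 r=(11,0) succ=(1,0) retry=(0,0)
4 | A CAS | counter=12 r=(11,0) succ=(2,0) retry=(0,0)
5 | B LOAD | counter=12 r=(11,12) succ=(2,0) retry=(0,0)
6 | B CAS | counter=13 r=(11,12) succ=(2,1) retry=(0,0)
7 | B LOAD | counter=13 r=(11,13) succ=(2,1) retry=(0,0)
8 | B CAS | counter=14 r=(11,13) succ=(2,2) retry=(0,0)

counter=14 r=(11,13) succ=(2,2) retry=(0,0)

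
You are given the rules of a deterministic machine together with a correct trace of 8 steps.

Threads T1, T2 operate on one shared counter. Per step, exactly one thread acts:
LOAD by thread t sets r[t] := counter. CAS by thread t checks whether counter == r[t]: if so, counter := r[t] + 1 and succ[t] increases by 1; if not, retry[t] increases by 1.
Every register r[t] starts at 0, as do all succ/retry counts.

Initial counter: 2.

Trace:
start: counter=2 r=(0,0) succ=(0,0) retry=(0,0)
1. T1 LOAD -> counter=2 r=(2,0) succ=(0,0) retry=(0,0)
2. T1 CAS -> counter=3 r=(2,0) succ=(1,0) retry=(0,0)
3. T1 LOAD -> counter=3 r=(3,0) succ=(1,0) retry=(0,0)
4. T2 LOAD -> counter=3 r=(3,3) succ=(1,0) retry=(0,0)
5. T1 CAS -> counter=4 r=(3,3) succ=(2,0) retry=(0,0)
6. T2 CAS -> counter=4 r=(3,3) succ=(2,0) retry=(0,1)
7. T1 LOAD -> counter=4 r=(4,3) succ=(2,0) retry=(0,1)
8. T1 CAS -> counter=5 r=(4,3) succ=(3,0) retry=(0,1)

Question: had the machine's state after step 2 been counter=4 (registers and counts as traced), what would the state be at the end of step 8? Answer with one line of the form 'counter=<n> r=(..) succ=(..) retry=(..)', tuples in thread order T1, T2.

counter=6 r=(5,4) succ=(3,0) retry=(0,1)

state after step 2 := counter=4 r=(2,0) succ=(1,0) retry=(0,0)
3. T1 LOAD -> counter=4 r=(4,0) succ=(1,0) retry=(0,0)
4. T2 LOAD -> counter=4 r=(4,4) succ=(1,0) retry=(0,0)
5. T1 CAS -> counter=5 r=(4,4) succ=(2,0) retry=(0,0)
6. T2 CAS -> counter=5 r=(4,4) succ=(2,0) retry=(0,1)
7. T1 LOAD -> counter=5 r=(5,4) succ=(2,0) retry=(0,1)
8. T1 CAS -> counter=6 r=(5,4) succ=(3,0) retry=(0,1)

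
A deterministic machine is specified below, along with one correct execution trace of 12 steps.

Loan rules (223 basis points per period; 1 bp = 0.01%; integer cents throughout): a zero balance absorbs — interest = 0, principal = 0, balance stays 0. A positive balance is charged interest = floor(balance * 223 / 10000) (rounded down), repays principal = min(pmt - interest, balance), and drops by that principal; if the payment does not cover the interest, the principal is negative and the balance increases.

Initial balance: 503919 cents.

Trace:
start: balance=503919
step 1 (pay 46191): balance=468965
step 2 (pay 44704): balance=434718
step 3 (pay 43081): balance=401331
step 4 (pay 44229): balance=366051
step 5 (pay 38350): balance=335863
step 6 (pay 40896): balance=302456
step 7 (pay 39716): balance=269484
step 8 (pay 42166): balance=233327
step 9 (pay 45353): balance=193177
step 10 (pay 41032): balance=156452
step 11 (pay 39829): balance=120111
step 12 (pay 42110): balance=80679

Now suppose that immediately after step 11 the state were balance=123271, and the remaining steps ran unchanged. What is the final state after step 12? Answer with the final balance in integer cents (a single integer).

83909

state after step 11 := balance=123271
step 12 (pay 42110): balance=83909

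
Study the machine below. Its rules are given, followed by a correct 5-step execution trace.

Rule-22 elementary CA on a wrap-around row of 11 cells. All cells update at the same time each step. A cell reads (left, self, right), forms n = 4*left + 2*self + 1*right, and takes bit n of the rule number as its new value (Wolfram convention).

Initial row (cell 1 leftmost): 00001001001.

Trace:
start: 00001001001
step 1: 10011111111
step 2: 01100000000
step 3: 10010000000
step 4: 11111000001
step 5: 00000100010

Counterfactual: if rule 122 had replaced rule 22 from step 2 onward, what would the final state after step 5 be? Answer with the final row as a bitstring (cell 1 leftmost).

00000110110

(re-executing steps 2..5 under rule 122; state before step 2: 10011111111)
step 2: 11110000000
step 3: 10011000001
step 4: 11111100011
step 5: 00000110110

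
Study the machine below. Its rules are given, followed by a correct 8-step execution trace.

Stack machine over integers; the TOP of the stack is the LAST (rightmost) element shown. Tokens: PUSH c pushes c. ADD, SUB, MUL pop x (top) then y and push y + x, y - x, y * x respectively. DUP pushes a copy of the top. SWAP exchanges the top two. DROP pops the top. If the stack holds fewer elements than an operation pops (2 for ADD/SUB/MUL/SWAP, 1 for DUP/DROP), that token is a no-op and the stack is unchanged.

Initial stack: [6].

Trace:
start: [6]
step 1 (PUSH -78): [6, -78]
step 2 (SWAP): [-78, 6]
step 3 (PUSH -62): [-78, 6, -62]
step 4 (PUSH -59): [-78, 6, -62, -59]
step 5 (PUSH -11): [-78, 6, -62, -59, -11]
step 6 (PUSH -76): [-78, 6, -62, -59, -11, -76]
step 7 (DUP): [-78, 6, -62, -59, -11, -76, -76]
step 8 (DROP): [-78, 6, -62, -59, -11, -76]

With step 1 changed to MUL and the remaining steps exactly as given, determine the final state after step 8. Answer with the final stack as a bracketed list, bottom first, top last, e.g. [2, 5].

(re-executing from step 1 with the substitution; state before step 1: [6])
step 1 (MUL): [6]
step 2 (SWAP): [6]
step 3 (PUSH -62): [6, -62]
step 4 (PUSH -59): [6, -62, -59]
step 5 (PUSH -11): [6, -62, -59, -11]
step 6 (PUSH -76): [6, -62, -59, -11, -76]
step 7 (DUP): [6, -62, -59, -11, -76, -76]
step 8 (DROP): [6, -62, -59, -11, -76]

[6, -62, -59, -11, -76]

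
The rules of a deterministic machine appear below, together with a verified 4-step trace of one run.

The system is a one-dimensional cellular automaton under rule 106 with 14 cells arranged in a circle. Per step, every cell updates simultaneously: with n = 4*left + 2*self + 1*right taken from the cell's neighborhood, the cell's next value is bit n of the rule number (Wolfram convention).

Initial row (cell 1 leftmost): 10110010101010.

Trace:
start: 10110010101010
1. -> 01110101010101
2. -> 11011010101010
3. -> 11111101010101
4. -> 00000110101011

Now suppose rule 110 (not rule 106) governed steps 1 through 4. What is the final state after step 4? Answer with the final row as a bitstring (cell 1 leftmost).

(re-executing steps 1..4 under rule 110; state before step 1: 10110010101010)
1. -> 11110111111111
2. -> 00011100000000
3. -> 00110100000000
4. -> 01111100000000

01111100000000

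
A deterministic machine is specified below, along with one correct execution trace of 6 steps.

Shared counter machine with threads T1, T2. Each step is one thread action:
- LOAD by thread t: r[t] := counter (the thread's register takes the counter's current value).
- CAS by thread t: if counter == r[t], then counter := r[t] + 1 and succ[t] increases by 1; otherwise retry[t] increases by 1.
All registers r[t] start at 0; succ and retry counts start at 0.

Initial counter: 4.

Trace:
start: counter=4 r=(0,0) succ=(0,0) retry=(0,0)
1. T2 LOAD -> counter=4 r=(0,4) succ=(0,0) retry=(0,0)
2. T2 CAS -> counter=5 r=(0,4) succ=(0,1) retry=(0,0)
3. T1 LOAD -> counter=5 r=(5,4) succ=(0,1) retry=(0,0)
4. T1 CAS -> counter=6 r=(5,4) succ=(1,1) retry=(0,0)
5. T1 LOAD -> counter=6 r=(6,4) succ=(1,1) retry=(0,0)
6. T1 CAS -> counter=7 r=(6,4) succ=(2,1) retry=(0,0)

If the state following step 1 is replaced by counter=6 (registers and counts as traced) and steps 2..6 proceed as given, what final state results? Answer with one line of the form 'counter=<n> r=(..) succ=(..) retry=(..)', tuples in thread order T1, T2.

counter=8 r=(7,4) succ=(2,0) retry=(0,1)

state after step 1 := counter=6 r=(0,4) succ=(0,0) retry=(0,0)
2. T2 CAS -> counter=6 r=(0,4) succ=(0,0) retry=(0,1)
3. T1 LOAD -> counter=6 r=(6,4) succ=(0,0) retry=(0,1)
4. T1 CAS -> counter=7 r=(6,4) succ=(1,0) retry=(0,1)
5. T1 LOAD -> counter=7 r=(7,4) succ=(1,0) retry=(0,1)
6. T1 CAS -> counter=8 r=(7,4) succ=(2,0) retry=(0,1)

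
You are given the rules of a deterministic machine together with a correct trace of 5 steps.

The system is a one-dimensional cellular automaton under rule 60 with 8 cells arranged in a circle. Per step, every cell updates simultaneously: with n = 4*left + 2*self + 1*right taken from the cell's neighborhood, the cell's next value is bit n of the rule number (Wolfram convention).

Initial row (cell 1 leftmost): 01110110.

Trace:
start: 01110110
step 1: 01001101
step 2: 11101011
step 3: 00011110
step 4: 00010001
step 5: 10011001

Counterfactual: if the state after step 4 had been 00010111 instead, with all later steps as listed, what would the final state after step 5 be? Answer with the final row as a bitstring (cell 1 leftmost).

state after step 4 := 00010111
step 5: 10011100

10011100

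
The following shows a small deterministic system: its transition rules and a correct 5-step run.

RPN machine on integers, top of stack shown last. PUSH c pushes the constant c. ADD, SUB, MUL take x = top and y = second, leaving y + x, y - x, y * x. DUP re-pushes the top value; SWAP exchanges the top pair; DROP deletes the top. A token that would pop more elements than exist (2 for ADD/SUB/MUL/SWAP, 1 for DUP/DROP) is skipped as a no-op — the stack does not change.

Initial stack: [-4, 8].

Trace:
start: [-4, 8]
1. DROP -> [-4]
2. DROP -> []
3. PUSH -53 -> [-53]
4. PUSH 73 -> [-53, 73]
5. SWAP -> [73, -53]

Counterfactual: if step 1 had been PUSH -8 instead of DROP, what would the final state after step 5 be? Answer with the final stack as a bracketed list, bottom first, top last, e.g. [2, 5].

(re-executing from step 1 with the substitution; state before step 1: [-4, 8])
1. PUSH -8 -> [-4, 8, -8]
2. DROP -> [-4, 8]
3. PUSH -53 -> [-4, 8, -53]
4. PUSH 73 -> [-4, 8, -53, 73]
5. SWAP -> [-4, 8, 73, -53]

[-4, 8, 73, -53]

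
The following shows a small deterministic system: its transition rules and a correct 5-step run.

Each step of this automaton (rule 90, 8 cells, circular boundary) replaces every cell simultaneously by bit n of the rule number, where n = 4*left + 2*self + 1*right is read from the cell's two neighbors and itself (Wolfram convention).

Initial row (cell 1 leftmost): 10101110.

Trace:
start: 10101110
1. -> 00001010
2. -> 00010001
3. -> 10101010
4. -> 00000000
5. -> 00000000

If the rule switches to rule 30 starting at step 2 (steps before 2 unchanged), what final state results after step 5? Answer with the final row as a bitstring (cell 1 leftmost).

10101000

(re-executing steps 2..5 under rule 30; state before step 2: 00001010)
2. -> 00011011
3. -> 10110010
4. -> 10101110
5. -> 10101000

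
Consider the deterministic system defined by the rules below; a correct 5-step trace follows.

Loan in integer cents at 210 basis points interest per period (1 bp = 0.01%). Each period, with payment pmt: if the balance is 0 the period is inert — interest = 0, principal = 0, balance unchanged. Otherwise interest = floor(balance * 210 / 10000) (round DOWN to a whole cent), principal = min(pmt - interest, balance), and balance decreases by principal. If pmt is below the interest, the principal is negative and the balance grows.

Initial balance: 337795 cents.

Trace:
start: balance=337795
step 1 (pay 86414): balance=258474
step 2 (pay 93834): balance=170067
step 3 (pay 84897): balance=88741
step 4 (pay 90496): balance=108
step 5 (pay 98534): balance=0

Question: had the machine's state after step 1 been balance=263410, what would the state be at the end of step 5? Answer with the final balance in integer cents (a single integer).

state after step 1 := balance=263410
step 2 (pay 93834): balance=175107
step 3 (pay 84897): balance=93887
step 4 (pay 90496): balance=5362
step 5 (pay 98534): balance=0

0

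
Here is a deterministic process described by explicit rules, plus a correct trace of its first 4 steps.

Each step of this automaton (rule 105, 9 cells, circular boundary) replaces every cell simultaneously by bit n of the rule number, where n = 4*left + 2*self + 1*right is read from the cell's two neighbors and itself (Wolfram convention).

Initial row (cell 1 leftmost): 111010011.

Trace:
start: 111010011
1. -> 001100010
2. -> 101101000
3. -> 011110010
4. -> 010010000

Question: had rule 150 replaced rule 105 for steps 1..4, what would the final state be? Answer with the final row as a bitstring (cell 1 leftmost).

010010000

(re-executing steps 1..4 under rule 150; state before step 1: 111010011)
1. -> 110011101
2. -> 101101000
3. -> 100001101
4. -> 010010000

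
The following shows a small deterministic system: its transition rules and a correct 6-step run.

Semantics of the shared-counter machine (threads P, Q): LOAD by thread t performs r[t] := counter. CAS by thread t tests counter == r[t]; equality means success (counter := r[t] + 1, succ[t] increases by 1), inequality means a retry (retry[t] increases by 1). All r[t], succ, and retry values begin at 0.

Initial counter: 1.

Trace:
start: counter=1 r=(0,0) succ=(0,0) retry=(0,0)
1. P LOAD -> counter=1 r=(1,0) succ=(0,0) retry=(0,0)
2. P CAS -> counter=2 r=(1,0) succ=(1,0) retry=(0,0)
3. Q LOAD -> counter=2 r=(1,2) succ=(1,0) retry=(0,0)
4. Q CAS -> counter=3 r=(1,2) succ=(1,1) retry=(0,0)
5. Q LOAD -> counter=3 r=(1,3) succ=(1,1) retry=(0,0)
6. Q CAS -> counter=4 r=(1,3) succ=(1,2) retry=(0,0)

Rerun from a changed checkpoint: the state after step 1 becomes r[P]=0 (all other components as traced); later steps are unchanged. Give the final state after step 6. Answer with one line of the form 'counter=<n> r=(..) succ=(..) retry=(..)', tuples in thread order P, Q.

counter=3 r=(0,2) succ=(0,2) retry=(1,0)

state after step 1 := counter=1 r=(0,0) succ=(0,0) retry=(0,0)
2. P CAS -> counter=1 r=(0,0) succ=(0,0) retry=(1,0)
3. Q LOAD -> counter=1 r=(0,1) succ=(0,0) retry=(1,0)
4. Q CAS -> counter=2 r=(0,1) succ=(0,1) retry=(1,0)
5. Q LOAD -> counter=2 r=(0,2) succ=(0,1) retry=(1,0)
6. Q CAS -> counter=3 r=(0,2) succ=(0,2) retry=(1,0)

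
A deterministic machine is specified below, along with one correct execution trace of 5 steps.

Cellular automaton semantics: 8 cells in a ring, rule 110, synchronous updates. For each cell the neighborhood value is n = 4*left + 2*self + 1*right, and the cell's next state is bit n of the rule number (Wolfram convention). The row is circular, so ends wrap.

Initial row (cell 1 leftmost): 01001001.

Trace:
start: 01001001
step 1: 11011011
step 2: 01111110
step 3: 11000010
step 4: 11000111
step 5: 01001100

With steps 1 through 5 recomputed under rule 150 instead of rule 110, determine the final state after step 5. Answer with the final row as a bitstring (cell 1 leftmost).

(re-executing steps 1..5 under rule 150; state before step 1: 01001001)
step 1: 01111111
step 2: 00111110
step 3: 01011101
step 4: 01001001
step 5: 01111111

01111111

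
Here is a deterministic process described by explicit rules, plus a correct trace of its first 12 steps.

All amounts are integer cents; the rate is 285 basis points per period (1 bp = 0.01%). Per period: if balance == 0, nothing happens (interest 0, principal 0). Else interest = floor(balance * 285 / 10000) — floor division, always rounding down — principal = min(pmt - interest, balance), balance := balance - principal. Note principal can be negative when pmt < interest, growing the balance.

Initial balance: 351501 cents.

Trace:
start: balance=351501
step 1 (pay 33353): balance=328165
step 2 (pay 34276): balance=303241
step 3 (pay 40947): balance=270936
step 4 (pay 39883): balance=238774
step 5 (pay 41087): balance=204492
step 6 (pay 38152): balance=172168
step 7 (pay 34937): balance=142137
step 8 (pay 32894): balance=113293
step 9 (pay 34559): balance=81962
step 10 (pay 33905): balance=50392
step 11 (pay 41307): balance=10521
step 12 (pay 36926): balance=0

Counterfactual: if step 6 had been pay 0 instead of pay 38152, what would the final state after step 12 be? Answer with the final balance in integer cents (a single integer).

(re-executing from step 6 with the substitution; state before step 6: balance=204492)
step 6 (pay 0): balance=210320
step 7 (pay 34937): balance=181377
step 8 (pay 32894): balance=153652
step 9 (pay 34559): balance=123472
step 10 (pay 33905): balance=93085
step 11 (pay 41307): balance=54430
step 12 (pay 36926): balance=19055

19055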